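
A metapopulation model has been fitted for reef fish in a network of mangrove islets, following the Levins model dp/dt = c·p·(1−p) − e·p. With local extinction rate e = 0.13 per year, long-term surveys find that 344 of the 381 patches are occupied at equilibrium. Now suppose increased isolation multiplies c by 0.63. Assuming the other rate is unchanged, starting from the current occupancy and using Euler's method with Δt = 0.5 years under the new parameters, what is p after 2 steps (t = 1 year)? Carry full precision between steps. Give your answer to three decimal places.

0.868

Observed p* = 344/381 = 0.90289.
Balance c(1−p*) = e gives c = e/(1 − 0.90289) = 0.13/0.09711 = 1.33865.
Starting from p₀ = 0.90289; update p ← p + (dp/dt)·Δt with the new parameters.
t = 0.5: p = 0.90289 + (-0.02171) = 0.88117
t = 1: p = 0.88117 + (-0.01312) = 0.86805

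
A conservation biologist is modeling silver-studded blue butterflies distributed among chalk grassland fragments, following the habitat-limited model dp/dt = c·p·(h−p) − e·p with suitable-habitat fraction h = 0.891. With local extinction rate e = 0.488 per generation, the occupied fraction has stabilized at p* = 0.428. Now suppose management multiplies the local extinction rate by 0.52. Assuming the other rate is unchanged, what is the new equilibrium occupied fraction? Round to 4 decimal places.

0.6502

Balance c(h−p*) = e gives c = e/(0.891 − 0.42800) = 0.488/0.46300 = 1.05400.
New p* = 0.891 − e/c = 0.891 − 0.25376/1.05400 = 0.65024.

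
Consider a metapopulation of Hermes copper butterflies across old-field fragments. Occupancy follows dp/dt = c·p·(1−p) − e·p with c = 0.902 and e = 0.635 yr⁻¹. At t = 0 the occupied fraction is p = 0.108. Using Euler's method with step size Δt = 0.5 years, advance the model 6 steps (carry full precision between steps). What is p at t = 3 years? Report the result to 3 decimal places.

0.166

Update rule: p ← p + [c·p·(1−p) − e·p]·Δt with Δt = 0.5.
t = 0.5: p = 0.10800 + (+0.00916) = 0.11716
t = 1: p = 0.11716 + (+0.00945) = 0.12661
t = 1.5: p = 0.12661 + (+0.00967) = 0.13628
t = 2: p = 0.13628 + (+0.00982) = 0.14610
t = 2.5: p = 0.14610 + (+0.00988) = 0.15598
t = 3: p = 0.15598 + (+0.00985) = 0.16583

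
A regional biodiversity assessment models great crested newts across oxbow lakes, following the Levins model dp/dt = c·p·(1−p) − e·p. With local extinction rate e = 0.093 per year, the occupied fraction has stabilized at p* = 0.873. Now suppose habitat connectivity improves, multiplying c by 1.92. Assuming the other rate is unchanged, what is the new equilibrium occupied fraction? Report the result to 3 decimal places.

Balance c(1−p*) = e gives c = e/(1 − 0.87300) = 0.093/0.12700 = 0.73228.
New p* = 1 − e/c = 1 − 0.09300/1.40598 = 0.93385.

0.934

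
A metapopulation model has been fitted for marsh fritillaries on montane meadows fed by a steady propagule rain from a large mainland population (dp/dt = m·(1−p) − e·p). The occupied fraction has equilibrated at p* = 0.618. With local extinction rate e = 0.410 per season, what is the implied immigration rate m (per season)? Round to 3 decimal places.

At equilibrium m(1−p*) = e·p*, so m = e·p*/(1−p*).
m = 0.410 × 0.618 / 0.3820 = 0.2534/0.3820 = 0.6633.

0.663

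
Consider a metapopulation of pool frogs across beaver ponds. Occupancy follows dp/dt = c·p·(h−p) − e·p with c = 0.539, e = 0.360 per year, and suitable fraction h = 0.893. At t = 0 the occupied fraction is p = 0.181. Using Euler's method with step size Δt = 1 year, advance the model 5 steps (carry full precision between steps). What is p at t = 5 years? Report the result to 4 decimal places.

Update rule: p ← p + [c·p·(h−p) − e·p]·Δt with Δt = 1.
  1  |  dp/dt·Δt = +0.004302  |  p_1 = 0.185302
  2  |  dp/dt·Δt = +0.003975  |  p_2 = 0.189277
  3  |  dp/dt·Δt = +0.003654  |  p_3 = 0.192931
  4  |  dp/dt·Δt = +0.003345  |  p_4 = 0.196276
  5  |  dp/dt·Δt = +0.003049  |  p_5 = 0.199325

0.1993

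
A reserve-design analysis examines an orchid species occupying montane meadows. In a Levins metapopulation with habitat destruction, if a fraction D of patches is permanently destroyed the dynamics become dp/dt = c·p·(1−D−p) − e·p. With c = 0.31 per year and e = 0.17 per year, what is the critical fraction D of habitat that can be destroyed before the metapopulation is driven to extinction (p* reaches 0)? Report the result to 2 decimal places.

The nontrivial equilibrium is p* = (1−D) − e/c; extinction occurs when this hits zero.
So D_crit = 1 − e/c = 1 − 0.17/0.31 = 1 − 0.5484 = 0.4516.
Note this equals the original equilibrium occupancy — the Levins extinction-debt result.

0.45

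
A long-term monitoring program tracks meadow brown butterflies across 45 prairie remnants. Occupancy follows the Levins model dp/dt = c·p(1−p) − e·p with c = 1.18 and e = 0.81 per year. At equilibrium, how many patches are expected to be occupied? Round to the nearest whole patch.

14

p* = 1 − e/c = 1 − 0.81/1.18 = 0.3136.
Expected occupied patches = N × p* = 45 × 0.3136 = 14.11 ≈ 14.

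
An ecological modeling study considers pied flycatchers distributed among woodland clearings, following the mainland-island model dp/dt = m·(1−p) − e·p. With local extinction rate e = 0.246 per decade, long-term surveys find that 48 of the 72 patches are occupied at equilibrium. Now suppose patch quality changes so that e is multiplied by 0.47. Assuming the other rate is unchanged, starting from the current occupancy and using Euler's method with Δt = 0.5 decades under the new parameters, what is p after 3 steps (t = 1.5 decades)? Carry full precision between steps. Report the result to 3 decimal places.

0.761

Observed p* = 48/72 = 0.66667.
Balance m(1−p*) = e·p* gives m = e·p*/(1−p*) = 0.246×0.66667/0.33333 = 0.49200.
Starting from p₀ = 0.66667; update p ← p + (dp/dt)·Δt with the new parameters.
step 1: Δp = +0.04346, p = 0.71013
step 2: Δp = +0.03026, p = 0.74038
step 3: Δp = +0.02106, p = 0.76145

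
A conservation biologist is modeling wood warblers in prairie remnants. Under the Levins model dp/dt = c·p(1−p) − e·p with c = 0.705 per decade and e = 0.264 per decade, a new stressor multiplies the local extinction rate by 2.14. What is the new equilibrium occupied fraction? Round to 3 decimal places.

0.199

Before: p* = 1 − 0.264/0.705 = 0.6255.
After the change, c = 0.705, e = 0.56496, so p* = 1 − 0.56496/0.705 = 0.1986.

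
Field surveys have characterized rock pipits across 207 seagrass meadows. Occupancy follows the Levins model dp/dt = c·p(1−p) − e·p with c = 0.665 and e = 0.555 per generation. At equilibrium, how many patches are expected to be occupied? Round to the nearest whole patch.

p* = 1 − e/c = 1 − 0.555/0.665 = 0.1654.
Expected occupied patches = N × p* = 207 × 0.1654 = 34.24 ≈ 34.

34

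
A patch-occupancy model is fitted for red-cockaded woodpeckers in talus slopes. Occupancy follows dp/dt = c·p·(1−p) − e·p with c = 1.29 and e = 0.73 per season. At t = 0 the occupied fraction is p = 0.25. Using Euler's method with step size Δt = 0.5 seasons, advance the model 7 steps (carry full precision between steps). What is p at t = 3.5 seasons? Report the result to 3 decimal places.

Update rule: p ← p + [c·p·(1−p) − e·p]·Δt with Δt = 0.5.
t = 0.5: p = 0.25000 + (+0.02969) = 0.27969
t = 1: p = 0.27969 + (+0.02786) = 0.30754
t = 1.5: p = 0.30754 + (+0.02511) = 0.33265
t = 2: p = 0.33265 + (+0.02177) = 0.35442
t = 2.5: p = 0.35442 + (+0.01822) = 0.37264
t = 3: p = 0.37264 + (+0.01477) = 0.38741
t = 3.5: p = 0.38741 + (+0.01167) = 0.39908

0.399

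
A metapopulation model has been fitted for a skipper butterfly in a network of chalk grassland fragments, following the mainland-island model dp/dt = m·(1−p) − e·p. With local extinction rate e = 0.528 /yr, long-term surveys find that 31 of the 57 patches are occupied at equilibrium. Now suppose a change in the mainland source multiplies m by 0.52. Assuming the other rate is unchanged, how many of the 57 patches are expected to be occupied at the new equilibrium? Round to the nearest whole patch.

22

Observed p* = 31/57 = 0.54386.
Balance m(1−p*) = e·p* gives m = e·p*/(1−p*) = 0.528×0.54386/0.45614 = 0.62954.
New p* = m/(m+e) = 0.32736/(0.32736+0.52800) = 0.38272.
Expected occupied = 57 × 0.38272 = 21.82 ≈ 22.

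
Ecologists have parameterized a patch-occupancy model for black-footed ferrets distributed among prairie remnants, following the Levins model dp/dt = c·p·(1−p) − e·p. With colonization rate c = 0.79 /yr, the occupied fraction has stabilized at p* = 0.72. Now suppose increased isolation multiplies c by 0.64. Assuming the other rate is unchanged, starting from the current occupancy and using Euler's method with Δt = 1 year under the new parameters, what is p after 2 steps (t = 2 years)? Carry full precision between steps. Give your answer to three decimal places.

0.629

Balance c(1−p*) = e gives e = 0.79×(1 − 0.72000) = 0.22120.
Starting from p₀ = 0.72000; update p ← p + (dp/dt)·Δt with the new parameters.
  1  |  dp/dt·Δt = -0.057335  |  p_1 = 0.662665
  2  |  dp/dt·Δt = -0.033560  |  p_2 = 0.629105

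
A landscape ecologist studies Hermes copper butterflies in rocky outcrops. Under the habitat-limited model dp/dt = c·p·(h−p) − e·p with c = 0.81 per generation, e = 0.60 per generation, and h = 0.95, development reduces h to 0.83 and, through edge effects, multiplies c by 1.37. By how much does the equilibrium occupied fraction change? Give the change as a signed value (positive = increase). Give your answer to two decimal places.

Before: p* = h − e/c = 0.95 − 0.60/0.81 = 0.95 − 0.7407 = 0.2093.
After: c = 1.1097, e = 0.6, h = 0.83; p* = 0.83 − 0.6/1.1097 = 0.2893.
Δp* = 0.2893 − 0.2093 = +0.0801.

0.08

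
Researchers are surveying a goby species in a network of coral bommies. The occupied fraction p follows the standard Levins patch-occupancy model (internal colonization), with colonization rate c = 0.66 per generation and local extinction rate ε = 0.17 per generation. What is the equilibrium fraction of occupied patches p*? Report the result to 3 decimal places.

0.742

At equilibrium, colonization balances extinction: c·p*·(1−p*) = ε·p*.
So p* = 1 − ε/c = 1 − 0.17/0.66 = 1 − 0.2576 = 0.7424.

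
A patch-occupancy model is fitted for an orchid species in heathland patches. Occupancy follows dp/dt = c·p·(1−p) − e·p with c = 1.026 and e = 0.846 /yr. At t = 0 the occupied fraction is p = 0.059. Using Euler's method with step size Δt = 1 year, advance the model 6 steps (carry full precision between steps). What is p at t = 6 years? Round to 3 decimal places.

Update rule: p ← p + [c·p·(1−p) − e·p]·Δt with Δt = 1.
  1  |  dp/dt·Δt = +0.007048  |  p_1 = 0.066048
  2  |  dp/dt·Δt = +0.007413  |  p_2 = 0.073461
  3  |  dp/dt·Δt = +0.007686  |  p_3 = 0.081148
  4  |  dp/dt·Δt = +0.007850  |  p_4 = 0.088998
  5  |  dp/dt·Δt = +0.007893  |  p_5 = 0.096891
  6  |  dp/dt·Δt = +0.007808  |  p_6 = 0.104699

0.105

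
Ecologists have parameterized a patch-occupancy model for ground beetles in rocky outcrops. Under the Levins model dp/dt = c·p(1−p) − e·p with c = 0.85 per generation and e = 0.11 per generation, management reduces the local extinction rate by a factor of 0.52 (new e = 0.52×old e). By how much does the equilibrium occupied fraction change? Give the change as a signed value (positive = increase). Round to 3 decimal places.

0.062

Before: p* = 1 − 0.11/0.85 = 0.8706.
After the change, c = 0.85, e = 0.0572, so p* = 1 − 0.0572/0.85 = 0.9327.
Δp* = 0.9327 − 0.8706 = +0.0621.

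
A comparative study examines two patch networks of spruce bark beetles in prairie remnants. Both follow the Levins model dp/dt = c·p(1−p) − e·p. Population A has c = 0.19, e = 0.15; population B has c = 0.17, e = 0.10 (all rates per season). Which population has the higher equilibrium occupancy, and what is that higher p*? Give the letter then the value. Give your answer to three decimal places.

B, 0.412

A: p*_A = 1 − 0.15/0.19 = 0.2105.
B: p*_B = 1 − 0.10/0.17 = 0.4118.
B is higher at 0.4118.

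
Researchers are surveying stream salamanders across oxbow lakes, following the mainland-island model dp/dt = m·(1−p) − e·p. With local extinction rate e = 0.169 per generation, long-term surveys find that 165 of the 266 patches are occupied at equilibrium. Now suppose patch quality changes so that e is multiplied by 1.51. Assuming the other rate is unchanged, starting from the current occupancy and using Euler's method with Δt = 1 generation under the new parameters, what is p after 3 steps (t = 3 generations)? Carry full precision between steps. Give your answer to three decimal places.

0.530

Observed p* = 165/266 = 0.62030.
Balance m(1−p*) = e·p* gives m = e·p*/(1−p*) = 0.169×0.62030/0.37970 = 0.27609.
Starting from p₀ = 0.62030; update p ← p + (dp/dt)·Δt with the new parameters.
  1  |  dp/dt·Δt = -0.053464  |  p_1 = 0.566837
  2  |  dp/dt·Δt = -0.025060  |  p_2 = 0.541777
  3  |  dp/dt·Δt = -0.011746  |  p_3 = 0.530032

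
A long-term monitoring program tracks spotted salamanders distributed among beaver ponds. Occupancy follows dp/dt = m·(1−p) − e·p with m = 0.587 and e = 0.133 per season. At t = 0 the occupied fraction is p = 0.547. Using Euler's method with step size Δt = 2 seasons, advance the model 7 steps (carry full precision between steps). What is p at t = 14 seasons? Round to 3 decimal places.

0.816

Update rule: p ← p + [m·(1−p) − e·p]·Δt with Δt = 2.
  1  |  dp/dt·Δt = +0.386320  |  p_1 = 0.933320
  2  |  dp/dt·Δt = -0.169981  |  p_2 = 0.763339
  3  |  dp/dt·Δt = +0.074792  |  p_3 = 0.838131
  4  |  dp/dt·Δt = -0.032908  |  p_4 = 0.805222
  5  |  dp/dt·Δt = +0.014480  |  p_5 = 0.819702
  6  |  dp/dt·Δt = -0.006371  |  p_6 = 0.813331
  7  |  dp/dt·Δt = +0.002803  |  p_7 = 0.816134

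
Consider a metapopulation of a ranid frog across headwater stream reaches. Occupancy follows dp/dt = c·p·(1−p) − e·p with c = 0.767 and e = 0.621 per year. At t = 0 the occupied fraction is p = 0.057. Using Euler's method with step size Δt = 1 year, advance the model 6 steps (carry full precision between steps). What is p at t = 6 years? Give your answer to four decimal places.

Update rule: p ← p + [c·p·(1−p) − e·p]·Δt with Δt = 1.
p: 0.05700 → 0.06283  (Δp = +0.00583)
p: 0.06283 → 0.06898  (Δp = +0.00615)
p: 0.06898 → 0.07540  (Δp = +0.00642)
p: 0.07540 → 0.08204  (Δp = +0.00665)
p: 0.08204 → 0.08886  (Δp = +0.00682)
p: 0.08886 → 0.09578  (Δp = +0.00692)

0.0958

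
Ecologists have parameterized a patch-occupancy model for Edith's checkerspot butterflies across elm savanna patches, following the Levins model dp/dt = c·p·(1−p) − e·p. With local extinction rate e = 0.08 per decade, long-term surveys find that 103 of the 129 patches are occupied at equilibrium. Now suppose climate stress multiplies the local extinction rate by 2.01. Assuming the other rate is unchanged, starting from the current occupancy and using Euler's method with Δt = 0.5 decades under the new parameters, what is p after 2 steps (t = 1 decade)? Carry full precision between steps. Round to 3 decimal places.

Observed p* = 103/129 = 0.79845.
Balance c(1−p*) = e gives c = e/(1 − 0.79845) = 0.08/0.20155 = 0.39692.
Starting from p₀ = 0.79845; update p ← p + (dp/dt)·Δt with the new parameters.
  1  |  dp/dt·Δt = -0.032257  |  p_1 = 0.766192
  2  |  dp/dt·Δt = -0.026049  |  p_2 = 0.740143

0.740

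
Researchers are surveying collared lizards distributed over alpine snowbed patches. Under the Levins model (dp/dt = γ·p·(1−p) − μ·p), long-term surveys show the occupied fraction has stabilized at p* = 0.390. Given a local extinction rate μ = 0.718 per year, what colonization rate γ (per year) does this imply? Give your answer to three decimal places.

1.177

At equilibrium γ(1−p*) = μ, so γ = μ/(1−p*).
γ = 0.718/(1 − 0.390) = 0.718/0.6100 = 1.1770.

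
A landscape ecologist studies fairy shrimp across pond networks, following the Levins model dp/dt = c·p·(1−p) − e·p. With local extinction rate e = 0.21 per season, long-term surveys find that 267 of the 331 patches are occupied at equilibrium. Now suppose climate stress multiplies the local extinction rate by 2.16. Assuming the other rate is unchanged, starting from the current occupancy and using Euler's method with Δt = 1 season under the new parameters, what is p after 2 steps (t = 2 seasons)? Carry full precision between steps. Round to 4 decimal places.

0.5917

Observed p* = 267/331 = 0.80665.
Balance c(1−p*) = e gives c = e/(1 − 0.80665) = 0.21/0.19335 = 1.08609.
Starting from p₀ = 0.80665; update p ← p + (dp/dt)·Δt with the new parameters.
p: 0.80665 → 0.61015  (Δp = -0.19650)
p: 0.61015 → 0.59173  (Δp = -0.01842)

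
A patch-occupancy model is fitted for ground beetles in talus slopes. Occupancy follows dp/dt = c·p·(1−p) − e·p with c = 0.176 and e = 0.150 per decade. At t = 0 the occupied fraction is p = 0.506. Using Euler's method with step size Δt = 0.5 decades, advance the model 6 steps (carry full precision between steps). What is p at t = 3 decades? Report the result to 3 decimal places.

0.426

Update rule: p ← p + [c·p·(1−p) − e·p]·Δt with Δt = 0.5.
p: 0.50600 → 0.49005  (Δp = -0.01595)
p: 0.49005 → 0.47528  (Δp = -0.01476)
p: 0.47528 → 0.46158  (Δp = -0.01370)
p: 0.46158 → 0.44884  (Δp = -0.01275)
p: 0.44884 → 0.43694  (Δp = -0.01189)
p: 0.43694 → 0.42582  (Δp = -0.01112)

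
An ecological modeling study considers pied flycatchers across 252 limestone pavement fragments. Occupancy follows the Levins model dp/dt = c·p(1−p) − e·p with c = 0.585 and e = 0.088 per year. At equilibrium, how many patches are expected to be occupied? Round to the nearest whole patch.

p* = 1 − e/c = 1 − 0.088/0.585 = 0.8496.
Expected occupied patches = N × p* = 252 × 0.8496 = 214.09 ≈ 214.

214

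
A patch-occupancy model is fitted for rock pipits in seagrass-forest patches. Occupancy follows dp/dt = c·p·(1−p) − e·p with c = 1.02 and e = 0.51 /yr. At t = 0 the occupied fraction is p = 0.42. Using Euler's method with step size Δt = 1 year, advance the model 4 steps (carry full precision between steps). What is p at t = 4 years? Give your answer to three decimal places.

Update rule: p ← p + [c·p·(1−p) − e·p]·Δt with Δt = 1.
  1  |  dp/dt·Δt = +0.034272  |  p_1 = 0.454272
  2  |  dp/dt·Δt = +0.021188  |  p_2 = 0.475460
  3  |  dp/dt·Δt = +0.011901  |  p_3 = 0.487361
  4  |  dp/dt·Δt = +0.006283  |  p_4 = 0.493644

0.494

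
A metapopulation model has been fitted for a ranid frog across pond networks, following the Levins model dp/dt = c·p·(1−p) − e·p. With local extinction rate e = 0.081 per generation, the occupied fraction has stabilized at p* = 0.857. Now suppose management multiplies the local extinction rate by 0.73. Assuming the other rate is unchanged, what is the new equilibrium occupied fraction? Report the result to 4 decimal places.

Balance c(1−p*) = e gives c = e/(1 − 0.85700) = 0.081/0.14300 = 0.56643.
New p* = 1 − e/c = 1 − 0.05913/0.56643 = 0.89561.

0.8956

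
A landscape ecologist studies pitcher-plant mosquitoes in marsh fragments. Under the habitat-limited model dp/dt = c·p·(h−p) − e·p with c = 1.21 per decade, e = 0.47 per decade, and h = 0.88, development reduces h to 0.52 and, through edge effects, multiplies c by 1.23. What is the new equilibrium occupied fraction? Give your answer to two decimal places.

Before: p* = h − e/c = 0.88 − 0.47/1.21 = 0.88 − 0.3884 = 0.4916.
After: c = 1.4883, e = 0.47, h = 0.52; p* = 0.52 − 0.47/1.4883 = 0.2042.

0.20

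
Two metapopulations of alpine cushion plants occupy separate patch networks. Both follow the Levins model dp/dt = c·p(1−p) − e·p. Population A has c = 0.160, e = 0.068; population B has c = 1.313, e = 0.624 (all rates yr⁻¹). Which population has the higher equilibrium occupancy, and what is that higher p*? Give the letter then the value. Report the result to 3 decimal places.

A, 0.575

A: p*_A = 1 − 0.068/0.160 = 0.5750.
B: p*_B = 1 − 0.624/1.313 = 0.5248.
A is higher at 0.5750.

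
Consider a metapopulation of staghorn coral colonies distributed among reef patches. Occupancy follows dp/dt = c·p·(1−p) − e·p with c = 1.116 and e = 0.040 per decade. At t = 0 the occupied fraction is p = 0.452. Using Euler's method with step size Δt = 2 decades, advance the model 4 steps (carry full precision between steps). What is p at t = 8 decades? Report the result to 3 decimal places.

Update rule: p ← p + [c·p·(1−p) − e·p]·Δt with Δt = 2.
p: 0.45200 → 0.96870  (Δp = +0.51670)
p: 0.96870 → 0.95888  (Δp = -0.00982)
p: 0.95888 → 0.97017  (Δp = +0.01129)
p: 0.97017 → 0.95715  (Δp = -0.01303)

0.957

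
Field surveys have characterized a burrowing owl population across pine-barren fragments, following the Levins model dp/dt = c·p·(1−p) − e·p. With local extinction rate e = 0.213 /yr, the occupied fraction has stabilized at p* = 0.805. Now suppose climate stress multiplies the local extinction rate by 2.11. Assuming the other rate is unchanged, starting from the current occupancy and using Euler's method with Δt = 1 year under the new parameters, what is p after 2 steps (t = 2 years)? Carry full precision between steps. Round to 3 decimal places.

Balance c(1−p*) = e gives c = e/(1 − 0.80500) = 0.213/0.19500 = 1.09231.
Starting from p₀ = 0.80500; update p ← p + (dp/dt)·Δt with the new parameters.
t = 1: p = 0.80500 + (-0.19033) = 0.61467
t = 2: p = 0.61467 + (-0.01754) = 0.59713

0.597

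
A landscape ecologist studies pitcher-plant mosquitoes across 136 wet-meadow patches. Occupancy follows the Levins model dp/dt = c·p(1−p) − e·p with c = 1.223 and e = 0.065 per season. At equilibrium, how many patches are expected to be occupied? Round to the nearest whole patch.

129

p* = 1 − e/c = 1 − 0.065/1.223 = 0.9469.
Expected occupied patches = N × p* = 136 × 0.9469 = 128.77 ≈ 129.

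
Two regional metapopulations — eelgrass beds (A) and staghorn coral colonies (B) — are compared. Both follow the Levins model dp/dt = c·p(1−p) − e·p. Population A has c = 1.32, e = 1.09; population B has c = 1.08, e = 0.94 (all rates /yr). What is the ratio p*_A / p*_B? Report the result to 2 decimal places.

A: p*_A = 1 − 1.09/1.32 = 0.1742.
B: p*_B = 1 − 0.94/1.08 = 0.1296.
p*_A / p*_B = 0.1742/0.1296 = 1.3442.

1.34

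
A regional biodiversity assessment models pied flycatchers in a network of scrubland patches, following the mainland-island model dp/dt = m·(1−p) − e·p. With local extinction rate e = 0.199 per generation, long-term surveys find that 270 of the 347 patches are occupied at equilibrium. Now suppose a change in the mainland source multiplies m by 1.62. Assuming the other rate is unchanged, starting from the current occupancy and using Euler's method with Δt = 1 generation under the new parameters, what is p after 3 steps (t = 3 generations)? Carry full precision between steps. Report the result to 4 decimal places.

Observed p* = 270/347 = 0.77810.
Balance m(1−p*) = e·p* gives m = e·p*/(1−p*) = 0.199×0.77810/0.22190 = 0.69779.
Starting from p₀ = 0.77810; update p ← p + (dp/dt)·Δt with the new parameters.
  1  |  dp/dt·Δt = +0.096002  |  p_1 = 0.874100
  2  |  dp/dt·Δt = -0.031625  |  p_2 = 0.842474
  3  |  dp/dt·Δt = +0.010418  |  p_3 = 0.852893

0.8529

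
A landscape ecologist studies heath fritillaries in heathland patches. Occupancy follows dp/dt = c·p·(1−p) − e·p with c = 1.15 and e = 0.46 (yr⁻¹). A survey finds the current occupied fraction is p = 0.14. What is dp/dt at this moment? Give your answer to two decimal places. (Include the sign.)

Colonization term: c·p·(1−p) = 1.15×0.14×0.8600 = 0.13846.
Extinction term: e·p = 0.06440.
dp/dt = 0.13846 − 0.06440 = 0.07406.

0.07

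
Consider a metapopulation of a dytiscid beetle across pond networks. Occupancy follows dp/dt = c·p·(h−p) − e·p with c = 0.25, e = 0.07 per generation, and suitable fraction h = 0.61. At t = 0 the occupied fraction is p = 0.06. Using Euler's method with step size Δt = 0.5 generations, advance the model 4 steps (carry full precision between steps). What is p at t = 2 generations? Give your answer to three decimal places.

Update rule: p ← p + [c·p·(h−p) − e·p]·Δt with Δt = 0.5.
step 1: Δp = +0.00202, p = 0.06202
step 2: Δp = +0.00208, p = 0.06410
step 3: Δp = +0.00213, p = 0.06623
step 4: Δp = +0.00218, p = 0.06842

0.068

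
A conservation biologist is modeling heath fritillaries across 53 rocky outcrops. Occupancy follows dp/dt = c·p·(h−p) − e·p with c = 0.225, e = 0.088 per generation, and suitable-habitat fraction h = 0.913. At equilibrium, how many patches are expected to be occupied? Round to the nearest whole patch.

p* = h − e/c = 0.913 − 0.3911 = 0.5219.
Expected occupied patches = N × p* = 53 × 0.5219 = 27.66 ≈ 28.

28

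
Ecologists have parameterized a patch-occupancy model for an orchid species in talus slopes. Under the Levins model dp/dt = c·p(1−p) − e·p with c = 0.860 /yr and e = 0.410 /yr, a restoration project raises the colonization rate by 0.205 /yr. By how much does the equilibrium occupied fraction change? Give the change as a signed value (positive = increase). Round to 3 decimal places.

0.092

Before: p* = 1 − 0.410/0.860 = 0.5233.
After the change, c = 1.065, e = 0.41, so p* = 1 − 0.41/1.065 = 0.6150.
Δp* = 0.6150 − 0.5233 = +0.0918.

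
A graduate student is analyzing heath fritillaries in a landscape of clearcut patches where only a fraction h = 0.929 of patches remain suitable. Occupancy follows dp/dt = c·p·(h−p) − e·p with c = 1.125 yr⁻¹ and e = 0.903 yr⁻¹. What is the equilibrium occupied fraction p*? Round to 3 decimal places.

0.126

Setting dp/dt = 0 and dividing by p* gives c·(h−p*) = e.
So p* = h − e/c = 0.929 − 0.903/1.125 = 0.929 − 0.8027 = 0.1263.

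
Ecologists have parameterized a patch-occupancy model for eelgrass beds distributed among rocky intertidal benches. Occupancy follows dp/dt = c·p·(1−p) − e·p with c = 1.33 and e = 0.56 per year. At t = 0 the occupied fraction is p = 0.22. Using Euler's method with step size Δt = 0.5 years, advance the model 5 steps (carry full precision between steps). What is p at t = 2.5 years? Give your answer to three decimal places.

0.475

Update rule: p ← p + [c·p·(1−p) − e·p]·Δt with Δt = 0.5.
  1  |  dp/dt·Δt = +0.052514  |  p_1 = 0.272514
  2  |  dp/dt·Δt = +0.055532  |  p_2 = 0.328046
  3  |  dp/dt·Δt = +0.054734  |  p_3 = 0.382781
  4  |  dp/dt·Δt = +0.049934  |  p_4 = 0.432715
  5  |  dp/dt·Δt = +0.042079  |  p_5 = 0.474794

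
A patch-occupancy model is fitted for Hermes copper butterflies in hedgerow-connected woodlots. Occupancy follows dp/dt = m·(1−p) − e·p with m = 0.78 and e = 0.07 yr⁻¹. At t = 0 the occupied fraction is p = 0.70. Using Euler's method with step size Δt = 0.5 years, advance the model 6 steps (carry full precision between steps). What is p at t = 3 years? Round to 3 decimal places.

0.910

Update rule: p ← p + [m·(1−p) − e·p]·Δt with Δt = 0.5.
t = 0.5: p = 0.70000 + (+0.09250) = 0.79250
t = 1: p = 0.79250 + (+0.05319) = 0.84569
t = 1.5: p = 0.84569 + (+0.03058) = 0.87627
t = 2: p = 0.87627 + (+0.01759) = 0.89386
t = 2.5: p = 0.89386 + (+0.01011) = 0.90397
t = 3: p = 0.90397 + (+0.00581) = 0.90978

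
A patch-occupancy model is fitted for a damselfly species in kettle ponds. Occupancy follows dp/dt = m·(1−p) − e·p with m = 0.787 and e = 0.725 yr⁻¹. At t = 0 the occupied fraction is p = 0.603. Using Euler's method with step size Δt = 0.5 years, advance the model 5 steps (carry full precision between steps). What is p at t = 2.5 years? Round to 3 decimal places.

0.521

Update rule: p ← p + [m·(1−p) − e·p]·Δt with Δt = 0.5.
  1  |  dp/dt·Δt = -0.062368  |  p_1 = 0.540632
  2  |  dp/dt·Δt = -0.015218  |  p_2 = 0.525414
  3  |  dp/dt·Δt = -0.003713  |  p_3 = 0.521701
  4  |  dp/dt·Δt = -0.000906  |  p_4 = 0.520795
  5  |  dp/dt·Δt = -0.000221  |  p_5 = 0.520574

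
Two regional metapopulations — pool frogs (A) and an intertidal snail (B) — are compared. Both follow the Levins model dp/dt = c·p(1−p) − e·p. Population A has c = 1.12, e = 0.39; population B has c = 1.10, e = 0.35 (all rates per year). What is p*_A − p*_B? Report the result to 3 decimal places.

A: p*_A = 1 − 0.39/1.12 = 0.6518.
B: p*_B = 1 − 0.35/1.10 = 0.6818.
p*_A − p*_B = 0.6518 − 0.6818 = -0.0300.

-0.030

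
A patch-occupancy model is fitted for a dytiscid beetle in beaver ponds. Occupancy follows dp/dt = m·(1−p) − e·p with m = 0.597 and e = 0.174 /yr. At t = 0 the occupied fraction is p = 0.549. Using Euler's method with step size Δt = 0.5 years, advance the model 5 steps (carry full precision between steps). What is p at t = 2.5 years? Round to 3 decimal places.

0.755

Update rule: p ← p + [m·(1−p) − e·p]·Δt with Δt = 0.5.
p: 0.54900 → 0.63586  (Δp = +0.08686)
p: 0.63586 → 0.68924  (Δp = +0.05338)
p: 0.68924 → 0.72204  (Δp = +0.03280)
p: 0.72204 → 0.74219  (Δp = +0.02016)
p: 0.74219 → 0.75458  (Δp = +0.01239)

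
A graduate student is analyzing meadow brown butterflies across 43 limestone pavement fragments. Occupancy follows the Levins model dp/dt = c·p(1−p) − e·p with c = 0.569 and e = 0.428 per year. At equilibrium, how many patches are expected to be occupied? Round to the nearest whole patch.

p* = 1 − e/c = 1 − 0.428/0.569 = 0.2478.
Expected occupied patches = N × p* = 43 × 0.2478 = 10.66 ≈ 11.

11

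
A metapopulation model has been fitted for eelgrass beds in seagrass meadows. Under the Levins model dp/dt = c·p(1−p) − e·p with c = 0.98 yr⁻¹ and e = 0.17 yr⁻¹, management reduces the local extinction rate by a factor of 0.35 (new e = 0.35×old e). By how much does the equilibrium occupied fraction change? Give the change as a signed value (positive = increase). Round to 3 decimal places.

Before: p* = 1 − 0.17/0.98 = 0.8265.
After the change, c = 0.98, e = 0.0595, so p* = 1 − 0.0595/0.98 = 0.9393.
Δp* = 0.9393 − 0.8265 = +0.1128.

0.113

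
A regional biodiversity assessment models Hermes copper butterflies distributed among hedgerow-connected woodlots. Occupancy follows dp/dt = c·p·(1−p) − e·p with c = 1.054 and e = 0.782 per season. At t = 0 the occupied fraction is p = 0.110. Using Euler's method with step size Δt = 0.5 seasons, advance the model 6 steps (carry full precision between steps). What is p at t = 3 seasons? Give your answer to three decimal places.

Update rule: p ← p + [c·p·(1−p) − e·p]·Δt with Δt = 0.5.
  1  |  dp/dt·Δt = +0.008583  |  p_1 = 0.118583
  2  |  dp/dt·Δt = +0.008717  |  p_2 = 0.127300
  3  |  dp/dt·Δt = +0.008773  |  p_3 = 0.136073
  4  |  dp/dt·Δt = +0.008748  |  p_4 = 0.144821
  5  |  dp/dt·Δt = +0.008643  |  p_5 = 0.153463
  6  |  dp/dt·Δt = +0.008460  |  p_6 = 0.161923

0.162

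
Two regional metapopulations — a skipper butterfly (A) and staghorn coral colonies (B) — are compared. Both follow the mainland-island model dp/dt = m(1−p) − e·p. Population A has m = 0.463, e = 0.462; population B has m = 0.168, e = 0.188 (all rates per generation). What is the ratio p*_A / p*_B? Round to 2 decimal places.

A: p*_A = m/(m+e) = 0.463/0.9250 = 0.5005.
B: p*_B = 0.168/0.3560 = 0.4719.
p*_A / p*_B = 0.5005/0.4719 = 1.0607.

1.06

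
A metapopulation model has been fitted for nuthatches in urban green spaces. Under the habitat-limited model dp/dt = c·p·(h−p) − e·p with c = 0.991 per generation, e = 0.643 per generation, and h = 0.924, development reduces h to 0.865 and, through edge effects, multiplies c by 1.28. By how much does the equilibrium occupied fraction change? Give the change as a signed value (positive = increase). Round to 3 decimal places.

Before: p* = h − e/c = 0.924 − 0.643/0.991 = 0.924 − 0.6488 = 0.2752.
After: c = 1.26848, e = 0.643, h = 0.865; p* = 0.865 − 0.643/1.26848 = 0.3581.
Δp* = 0.3581 − 0.2752 = +0.0829.

0.083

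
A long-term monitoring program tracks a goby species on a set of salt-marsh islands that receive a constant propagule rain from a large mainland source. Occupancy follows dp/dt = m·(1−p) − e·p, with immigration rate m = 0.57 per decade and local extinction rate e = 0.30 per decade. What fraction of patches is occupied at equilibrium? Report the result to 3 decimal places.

Setting dp/dt = 0: m − m·p* = e·p*, so m = (m+e)·p*.
p* = m/(m+e) = 0.57/(0.57+0.30) = 0.57/0.8700 = 0.6552.

0.655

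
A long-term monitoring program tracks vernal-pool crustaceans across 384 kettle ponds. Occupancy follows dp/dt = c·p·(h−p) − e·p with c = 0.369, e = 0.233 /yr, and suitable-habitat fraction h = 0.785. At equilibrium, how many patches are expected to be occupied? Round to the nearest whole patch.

p* = h − e/c = 0.785 − 0.6314 = 0.1536.
Expected occupied patches = N × p* = 384 × 0.1536 = 58.97 ≈ 59.

59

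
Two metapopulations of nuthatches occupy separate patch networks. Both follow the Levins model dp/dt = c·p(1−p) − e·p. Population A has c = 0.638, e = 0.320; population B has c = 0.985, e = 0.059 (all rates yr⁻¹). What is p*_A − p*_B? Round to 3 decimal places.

A: p*_A = 1 − 0.320/0.638 = 0.4984.
B: p*_B = 1 − 0.059/0.985 = 0.9401.
p*_A − p*_B = 0.4984 − 0.9401 = -0.4417.

-0.442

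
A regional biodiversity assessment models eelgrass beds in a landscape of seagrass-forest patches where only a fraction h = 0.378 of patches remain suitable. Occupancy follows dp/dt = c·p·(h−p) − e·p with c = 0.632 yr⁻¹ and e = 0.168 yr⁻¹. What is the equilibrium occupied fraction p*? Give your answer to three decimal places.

Setting dp/dt = 0 and dividing by p* gives c·(h−p*) = e.
So p* = h − e/c = 0.378 − 0.168/0.632 = 0.378 − 0.2658 = 0.1122.

0.112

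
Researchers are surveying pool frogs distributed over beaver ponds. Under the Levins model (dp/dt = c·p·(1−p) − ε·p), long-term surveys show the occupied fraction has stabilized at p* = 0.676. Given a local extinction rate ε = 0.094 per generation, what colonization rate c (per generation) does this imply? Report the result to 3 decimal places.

0.290

At equilibrium c(1−p*) = ε, so c = ε/(1−p*).
c = 0.094/(1 − 0.676) = 0.094/0.3240 = 0.2901.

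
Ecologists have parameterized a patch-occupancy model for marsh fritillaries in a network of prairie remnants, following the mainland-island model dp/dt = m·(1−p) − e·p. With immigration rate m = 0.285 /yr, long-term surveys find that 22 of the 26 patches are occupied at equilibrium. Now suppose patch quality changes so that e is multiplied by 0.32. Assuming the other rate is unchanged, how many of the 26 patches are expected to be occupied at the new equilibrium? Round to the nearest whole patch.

Observed p* = 22/26 = 0.84615.
Balance m(1−p*) = e·p* gives e = m(1−p*)/p* = 0.285×0.15385/0.84615 = 0.05182.
New p* = m/(m+e) = 0.28500/(0.28500+0.01658) = 0.94502.
Expected occupied = 26 × 0.94502 = 24.57 ≈ 25.

25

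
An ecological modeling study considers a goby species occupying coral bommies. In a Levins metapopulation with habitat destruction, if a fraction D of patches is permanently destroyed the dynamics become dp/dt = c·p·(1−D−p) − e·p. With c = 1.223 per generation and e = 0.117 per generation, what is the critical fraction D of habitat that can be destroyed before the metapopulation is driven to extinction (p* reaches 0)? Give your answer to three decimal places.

0.904

The nontrivial equilibrium is p* = (1−D) − e/c; extinction occurs when this hits zero.
So D_crit = 1 − e/c = 1 − 0.117/1.223 = 1 − 0.0957 = 0.9043.
Note this equals the original equilibrium occupancy — the Levins extinction-debt result.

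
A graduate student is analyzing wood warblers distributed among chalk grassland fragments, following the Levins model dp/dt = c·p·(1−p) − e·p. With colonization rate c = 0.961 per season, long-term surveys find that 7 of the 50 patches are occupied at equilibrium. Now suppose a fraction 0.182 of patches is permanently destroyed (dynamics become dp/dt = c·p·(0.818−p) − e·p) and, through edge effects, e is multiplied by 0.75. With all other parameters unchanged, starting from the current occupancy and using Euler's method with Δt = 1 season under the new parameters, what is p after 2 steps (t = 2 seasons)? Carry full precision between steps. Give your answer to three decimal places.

0.148

Observed p* = 7/50 = 0.14000.
Balance c(1−p*) = e gives e = 0.961×(1 − 0.14000) = 0.82646.
Starting from p₀ = 0.14000; update p ← p + (dp/dt)·Δt with the new parameters.
  1  |  dp/dt·Δt = +0.004440  |  p_1 = 0.144440
  2  |  dp/dt·Δt = +0.003964  |  p_2 = 0.148404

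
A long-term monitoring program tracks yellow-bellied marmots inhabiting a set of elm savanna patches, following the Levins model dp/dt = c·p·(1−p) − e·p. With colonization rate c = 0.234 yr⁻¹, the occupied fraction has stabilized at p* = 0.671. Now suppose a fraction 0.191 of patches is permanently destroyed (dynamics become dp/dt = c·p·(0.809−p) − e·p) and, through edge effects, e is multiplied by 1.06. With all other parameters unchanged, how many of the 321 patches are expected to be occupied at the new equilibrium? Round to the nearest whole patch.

148

Balance c(1−p*) = e gives e = 0.234×(1 − 0.67100) = 0.07699.
New p* = 0.809 − e/c = 0.809 − 0.08161/0.23400 = 0.46024.
Expected occupied = 321 × 0.46024 = 147.74 ≈ 148.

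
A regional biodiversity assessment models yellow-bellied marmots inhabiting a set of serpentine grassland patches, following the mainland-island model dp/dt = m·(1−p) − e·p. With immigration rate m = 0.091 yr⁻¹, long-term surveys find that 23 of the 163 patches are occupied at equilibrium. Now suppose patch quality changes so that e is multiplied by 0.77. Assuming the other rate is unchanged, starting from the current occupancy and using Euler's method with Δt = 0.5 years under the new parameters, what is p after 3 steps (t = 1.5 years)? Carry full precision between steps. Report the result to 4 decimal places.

Observed p* = 23/163 = 0.14110.
Balance m(1−p*) = e·p* gives e = m(1−p*)/p* = 0.091×0.85890/0.14110 = 0.55391.
Starting from p₀ = 0.14110; update p ← p + (dp/dt)·Δt with the new parameters.
p: 0.14110 → 0.15009  (Δp = +0.00899)
p: 0.15009 → 0.15676  (Δp = +0.00666)
p: 0.15676 → 0.16169  (Δp = +0.00494)

0.1617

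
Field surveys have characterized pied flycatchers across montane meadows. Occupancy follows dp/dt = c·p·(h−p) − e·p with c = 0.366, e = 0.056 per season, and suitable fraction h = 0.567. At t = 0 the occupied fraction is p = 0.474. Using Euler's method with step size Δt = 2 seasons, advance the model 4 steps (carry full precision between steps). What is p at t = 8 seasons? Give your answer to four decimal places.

Update rule: p ← p + [c·p·(h−p) − e·p]·Δt with Δt = 2.
  1  |  dp/dt·Δt = -0.020820  |  p_1 = 0.453180
  2  |  dp/dt·Δt = -0.012999  |  p_2 = 0.440181
  3  |  dp/dt·Δt = -0.008438  |  p_3 = 0.431743
  4  |  dp/dt·Δt = -0.005609  |  p_4 = 0.426134

0.4261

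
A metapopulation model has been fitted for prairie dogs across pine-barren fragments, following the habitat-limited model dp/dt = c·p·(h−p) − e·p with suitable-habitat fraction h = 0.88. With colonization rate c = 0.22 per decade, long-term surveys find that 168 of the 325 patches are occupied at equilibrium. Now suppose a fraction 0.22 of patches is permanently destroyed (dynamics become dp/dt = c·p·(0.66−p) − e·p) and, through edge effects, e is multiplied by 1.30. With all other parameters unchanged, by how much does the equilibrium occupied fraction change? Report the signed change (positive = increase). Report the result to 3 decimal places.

-0.329

Observed p* = 168/325 = 0.51692.
Balance c(h−p*) = e gives e = 0.22×(0.88 − 0.51692) = 0.07988.
New p* = 0.66 − e/c = 0.66 − 0.10384/0.22000 = 0.18800.
Δp* = 0.18800 − 0.51692 = -0.32892.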